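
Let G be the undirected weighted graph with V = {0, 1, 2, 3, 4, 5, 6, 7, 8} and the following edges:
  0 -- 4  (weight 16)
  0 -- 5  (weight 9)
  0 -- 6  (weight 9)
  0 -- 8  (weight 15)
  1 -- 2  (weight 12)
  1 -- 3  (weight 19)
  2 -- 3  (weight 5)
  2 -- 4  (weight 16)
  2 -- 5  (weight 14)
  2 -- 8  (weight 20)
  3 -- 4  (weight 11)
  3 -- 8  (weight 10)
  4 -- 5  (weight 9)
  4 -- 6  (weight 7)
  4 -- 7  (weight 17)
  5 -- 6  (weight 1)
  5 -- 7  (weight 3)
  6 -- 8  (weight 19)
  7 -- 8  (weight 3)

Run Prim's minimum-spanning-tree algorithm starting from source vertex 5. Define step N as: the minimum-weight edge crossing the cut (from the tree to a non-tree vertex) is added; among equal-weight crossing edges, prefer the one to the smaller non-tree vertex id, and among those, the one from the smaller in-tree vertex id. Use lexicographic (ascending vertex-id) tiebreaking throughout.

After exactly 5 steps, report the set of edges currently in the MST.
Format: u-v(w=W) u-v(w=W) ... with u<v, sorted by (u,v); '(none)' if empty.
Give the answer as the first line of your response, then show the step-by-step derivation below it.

0-5(w=9) 4-6(w=7) 5-6(w=1) 5-7(w=3) 7-8(w=3)

step 1: add edge 5-6 (w=1); MST = {5-6(w=1)}
step 2: add edge 5-7 (w=3); MST = {5-6(w=1) 5-7(w=3)}
step 3: add edge 7-8 (w=3); MST = {5-6(w=1) 5-7(w=3) 7-8(w=3)}
step 4: add edge 4-6 (w=7); MST = {4-6(w=7) 5-6(w=1) 5-7(w=3) 7-8(w=3)}
step 5: add edge 0-5 (w=9); MST = {0-5(w=9) 4-6(w=7) 5-6(w=1) 5-7(w=3) 7-8(w=3)}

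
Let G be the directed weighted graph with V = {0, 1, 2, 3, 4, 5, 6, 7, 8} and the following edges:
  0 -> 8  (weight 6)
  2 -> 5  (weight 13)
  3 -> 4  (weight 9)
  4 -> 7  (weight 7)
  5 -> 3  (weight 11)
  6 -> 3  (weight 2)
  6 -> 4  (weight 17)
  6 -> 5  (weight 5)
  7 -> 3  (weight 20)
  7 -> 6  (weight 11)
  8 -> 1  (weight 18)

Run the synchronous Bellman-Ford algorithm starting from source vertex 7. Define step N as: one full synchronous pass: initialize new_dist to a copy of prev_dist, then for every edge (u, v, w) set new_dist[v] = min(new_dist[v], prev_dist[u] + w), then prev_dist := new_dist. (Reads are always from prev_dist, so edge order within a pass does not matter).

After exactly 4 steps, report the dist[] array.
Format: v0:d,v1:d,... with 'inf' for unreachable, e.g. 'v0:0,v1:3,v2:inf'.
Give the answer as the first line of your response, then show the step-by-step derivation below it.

v0:inf,v1:inf,v2:inf,v3:13,v4:22,v5:16,v6:11,v7:0,v8:inf

step 1: dist = v0:inf,v1:inf,v2:inf,v3:20,v4:inf,v5:inf,v6:11,v7:0,v8:inf
step 2: dist = v0:inf,v1:inf,v2:inf,v3:13,v4:28,v5:16,v6:11,v7:0,v8:inf
step 3: dist = v0:inf,v1:inf,v2:inf,v3:13,v4:22,v5:16,v6:11,v7:0,v8:inf
step 4: dist = v0:inf,v1:inf,v2:inf,v3:13,v4:22,v5:16,v6:11,v7:0,v8:inf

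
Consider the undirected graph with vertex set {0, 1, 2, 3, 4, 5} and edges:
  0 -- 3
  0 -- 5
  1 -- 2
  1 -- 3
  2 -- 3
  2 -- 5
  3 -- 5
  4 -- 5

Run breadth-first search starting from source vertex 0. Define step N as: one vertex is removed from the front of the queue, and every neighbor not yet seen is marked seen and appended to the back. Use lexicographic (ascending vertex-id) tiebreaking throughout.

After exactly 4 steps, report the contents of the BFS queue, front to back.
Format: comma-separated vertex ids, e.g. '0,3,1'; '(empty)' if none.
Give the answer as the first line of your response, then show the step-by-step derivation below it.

2,4

step 1: dequeue 0; queue=[3,5]; order=0
step 2: dequeue 3; queue=[5,1,2]; order=0,3
step 3: dequeue 5; queue=[1,2,4]; order=0,3,5
step 4: dequeue 1; queue=[2,4]; order=0,3,5,1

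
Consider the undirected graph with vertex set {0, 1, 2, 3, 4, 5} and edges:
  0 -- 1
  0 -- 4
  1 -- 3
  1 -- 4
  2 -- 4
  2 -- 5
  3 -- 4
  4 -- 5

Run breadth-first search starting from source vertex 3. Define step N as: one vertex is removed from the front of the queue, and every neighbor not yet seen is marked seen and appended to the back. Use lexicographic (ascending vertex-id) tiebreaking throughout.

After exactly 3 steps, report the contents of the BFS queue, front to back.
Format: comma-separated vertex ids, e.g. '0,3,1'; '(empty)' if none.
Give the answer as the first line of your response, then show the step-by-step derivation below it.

0,2,5

step 1: dequeue 3; queue=[1,4]; order=3
step 2: dequeue 1; queue=[4,0]; order=3,1
step 3: dequeue 4; queue=[0,2,5]; order=3,1,4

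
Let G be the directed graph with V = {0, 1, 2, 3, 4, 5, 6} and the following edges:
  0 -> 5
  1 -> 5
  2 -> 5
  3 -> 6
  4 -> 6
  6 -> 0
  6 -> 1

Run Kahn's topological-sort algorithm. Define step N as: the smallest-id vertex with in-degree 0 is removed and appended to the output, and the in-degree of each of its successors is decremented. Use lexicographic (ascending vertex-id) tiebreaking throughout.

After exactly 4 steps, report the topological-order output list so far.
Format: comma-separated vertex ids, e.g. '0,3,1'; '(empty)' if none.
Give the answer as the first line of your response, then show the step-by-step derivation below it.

2,3,4,6

step 1: output 2; order=[2]; indeg=(1,1,0,0,0,2,2)
step 2: output 3; order=[2,3]; indeg=(1,1,0,0,0,2,1)
step 3: output 4; order=[2,3,4]; indeg=(1,1,0,0,0,2,0)
step 4: output 6; order=[2,3,4,6]; indeg=(0,0,0,0,0,2,0)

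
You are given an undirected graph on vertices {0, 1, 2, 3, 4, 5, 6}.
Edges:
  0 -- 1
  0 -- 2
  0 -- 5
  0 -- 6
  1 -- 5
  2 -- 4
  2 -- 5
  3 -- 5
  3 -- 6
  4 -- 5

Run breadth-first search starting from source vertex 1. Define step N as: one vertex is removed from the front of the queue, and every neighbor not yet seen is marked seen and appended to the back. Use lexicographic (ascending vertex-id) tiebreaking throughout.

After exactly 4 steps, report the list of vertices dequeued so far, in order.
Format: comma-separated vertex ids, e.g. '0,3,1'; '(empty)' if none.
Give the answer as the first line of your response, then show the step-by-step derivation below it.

1,0,5,2

step 1: dequeue 1; queue=[0,5]; order=1
step 2: dequeue 0; queue=[5,2,6]; order=1,0
step 3: dequeue 5; queue=[2,6,3,4]; order=1,0,5
step 4: dequeue 2; queue=[6,3,4]; order=1,0,5,2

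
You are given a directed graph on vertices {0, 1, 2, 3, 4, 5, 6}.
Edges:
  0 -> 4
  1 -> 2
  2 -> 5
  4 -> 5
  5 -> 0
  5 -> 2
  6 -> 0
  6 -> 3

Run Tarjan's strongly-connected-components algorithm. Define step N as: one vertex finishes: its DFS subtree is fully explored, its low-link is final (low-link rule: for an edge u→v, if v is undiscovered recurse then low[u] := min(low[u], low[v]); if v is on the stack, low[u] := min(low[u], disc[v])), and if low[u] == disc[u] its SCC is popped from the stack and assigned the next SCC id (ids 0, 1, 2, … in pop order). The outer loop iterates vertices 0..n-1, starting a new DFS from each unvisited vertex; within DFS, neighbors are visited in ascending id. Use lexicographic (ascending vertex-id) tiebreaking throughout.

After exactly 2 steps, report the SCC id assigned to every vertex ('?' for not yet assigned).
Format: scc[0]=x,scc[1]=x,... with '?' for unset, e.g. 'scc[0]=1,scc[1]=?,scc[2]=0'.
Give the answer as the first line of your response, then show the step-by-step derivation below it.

scc[0]=?,scc[1]=?,scc[2]=?,scc[3]=?,scc[4]=?,scc[5]=?,scc[6]=?

step 1: low=(low[0]=0,low[1]=?,low[2]=2,low[3]=?,low[4]=1,low[5]=0,low[6]=?); scc=(scc[0]=?,scc[1]=?,scc[2]=?,scc[3]=?,scc[4]=?,scc[5]=?,scc[6]=?)
step 2: low=(low[0]=0,low[1]=?,low[2]=2,low[3]=?,low[4]=1,low[5]=0,low[6]=?); scc=(scc[0]=?,scc[1]=?,scc[2]=?,scc[3]=?,scc[4]=?,scc[5]=?,scc[6]=?)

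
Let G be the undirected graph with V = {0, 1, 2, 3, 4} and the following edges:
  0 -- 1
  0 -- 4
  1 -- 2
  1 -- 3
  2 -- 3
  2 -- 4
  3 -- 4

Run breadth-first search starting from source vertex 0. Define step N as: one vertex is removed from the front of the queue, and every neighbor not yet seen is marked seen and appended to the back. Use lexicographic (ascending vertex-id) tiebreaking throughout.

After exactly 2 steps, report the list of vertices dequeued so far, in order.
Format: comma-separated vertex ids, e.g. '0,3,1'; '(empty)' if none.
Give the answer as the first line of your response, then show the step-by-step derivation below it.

0,1

step 1: dequeue 0; queue=[1,4]; order=0
step 2: dequeue 1; queue=[4,2,3]; order=0,1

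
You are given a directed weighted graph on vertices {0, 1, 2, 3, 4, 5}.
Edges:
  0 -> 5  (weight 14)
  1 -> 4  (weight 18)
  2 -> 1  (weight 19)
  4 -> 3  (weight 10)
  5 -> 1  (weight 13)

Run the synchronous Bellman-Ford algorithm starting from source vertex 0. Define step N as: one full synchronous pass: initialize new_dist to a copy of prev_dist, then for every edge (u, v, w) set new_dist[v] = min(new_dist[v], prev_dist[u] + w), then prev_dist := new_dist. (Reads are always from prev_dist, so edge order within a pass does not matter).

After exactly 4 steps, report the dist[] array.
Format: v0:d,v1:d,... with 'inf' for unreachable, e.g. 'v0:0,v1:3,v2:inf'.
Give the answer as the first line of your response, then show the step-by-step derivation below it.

v0:0,v1:27,v2:inf,v3:55,v4:45,v5:14

step 1: dist = v0:0,v1:inf,v2:inf,v3:inf,v4:inf,v5:14
step 2: dist = v0:0,v1:27,v2:inf,v3:inf,v4:inf,v5:14
step 3: dist = v0:0,v1:27,v2:inf,v3:inf,v4:45,v5:14
step 4: dist = v0:0,v1:27,v2:inf,v3:55,v4:45,v5:14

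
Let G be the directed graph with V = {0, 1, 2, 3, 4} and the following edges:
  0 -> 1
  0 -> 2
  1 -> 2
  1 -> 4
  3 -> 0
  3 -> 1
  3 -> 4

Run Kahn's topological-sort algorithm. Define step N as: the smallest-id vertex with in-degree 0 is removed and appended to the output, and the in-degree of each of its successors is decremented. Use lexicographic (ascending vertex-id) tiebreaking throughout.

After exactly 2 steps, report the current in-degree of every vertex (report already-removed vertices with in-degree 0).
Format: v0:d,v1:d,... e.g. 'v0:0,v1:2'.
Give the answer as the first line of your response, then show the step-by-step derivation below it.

v0:0,v1:0,v2:1,v3:0,v4:1

step 1: output 3; order=[3]; indeg=(0,1,2,0,1)
step 2: output 0; order=[3,0]; indeg=(0,0,1,0,1)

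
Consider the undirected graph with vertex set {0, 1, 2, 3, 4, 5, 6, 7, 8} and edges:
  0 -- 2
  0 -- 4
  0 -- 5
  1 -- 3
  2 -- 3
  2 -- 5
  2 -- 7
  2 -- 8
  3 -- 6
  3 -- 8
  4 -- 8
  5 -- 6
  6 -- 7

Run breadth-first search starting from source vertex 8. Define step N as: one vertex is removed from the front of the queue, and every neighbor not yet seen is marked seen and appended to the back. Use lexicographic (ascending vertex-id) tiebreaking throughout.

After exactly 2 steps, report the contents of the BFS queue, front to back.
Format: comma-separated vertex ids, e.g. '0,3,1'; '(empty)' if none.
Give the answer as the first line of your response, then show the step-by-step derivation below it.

3,4,0,5,7

step 1: dequeue 8; queue=[2,3,4]; order=8
step 2: dequeue 2; queue=[3,4,0,5,7]; order=8,2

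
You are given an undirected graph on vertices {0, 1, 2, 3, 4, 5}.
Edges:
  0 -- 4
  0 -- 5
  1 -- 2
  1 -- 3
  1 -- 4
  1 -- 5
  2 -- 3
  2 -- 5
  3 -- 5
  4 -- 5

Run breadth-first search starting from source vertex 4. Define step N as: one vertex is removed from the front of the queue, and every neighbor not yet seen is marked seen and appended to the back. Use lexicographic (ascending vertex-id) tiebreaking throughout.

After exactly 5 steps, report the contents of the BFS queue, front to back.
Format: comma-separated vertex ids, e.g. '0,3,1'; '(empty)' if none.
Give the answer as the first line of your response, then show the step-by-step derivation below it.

3

step 1: dequeue 4; queue=[0,1,5]; order=4
step 2: dequeue 0; queue=[1,5]; order=4,0
step 3: dequeue 1; queue=[5,2,3]; order=4,0,1
step 4: dequeue 5; queue=[2,3]; order=4,0,1,5
step 5: dequeue 2; queue=[3]; order=4,0,1,5,2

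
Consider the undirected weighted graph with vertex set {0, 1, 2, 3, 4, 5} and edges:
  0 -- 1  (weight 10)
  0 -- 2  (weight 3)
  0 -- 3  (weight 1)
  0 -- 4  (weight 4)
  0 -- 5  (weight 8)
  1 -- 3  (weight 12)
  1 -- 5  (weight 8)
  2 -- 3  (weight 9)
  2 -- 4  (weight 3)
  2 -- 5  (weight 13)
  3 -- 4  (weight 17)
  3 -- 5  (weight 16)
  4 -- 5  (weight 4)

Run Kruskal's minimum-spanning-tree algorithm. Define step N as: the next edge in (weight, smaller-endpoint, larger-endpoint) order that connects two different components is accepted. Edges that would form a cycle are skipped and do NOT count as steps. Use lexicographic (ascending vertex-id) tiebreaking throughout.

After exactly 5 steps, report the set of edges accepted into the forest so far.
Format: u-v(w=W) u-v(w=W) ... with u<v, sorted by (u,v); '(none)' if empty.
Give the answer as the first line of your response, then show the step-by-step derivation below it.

0-2(w=3) 0-3(w=1) 1-5(w=8) 2-4(w=3) 4-5(w=4)

step 1: add edge 0-3 (w=1); MST = {0-3(w=1)}
step 2: add edge 0-2 (w=3); MST = {0-2(w=3) 0-3(w=1)}
step 3: add edge 2-4 (w=3); MST = {0-2(w=3) 0-3(w=1) 2-4(w=3)}
step 4: add edge 4-5 (w=4); MST = {0-2(w=3) 0-3(w=1) 2-4(w=3) 4-5(w=4)}
step 5: add edge 1-5 (w=8); MST = {0-2(w=3) 0-3(w=1) 1-5(w=8) 2-4(w=3) 4-5(w=4)}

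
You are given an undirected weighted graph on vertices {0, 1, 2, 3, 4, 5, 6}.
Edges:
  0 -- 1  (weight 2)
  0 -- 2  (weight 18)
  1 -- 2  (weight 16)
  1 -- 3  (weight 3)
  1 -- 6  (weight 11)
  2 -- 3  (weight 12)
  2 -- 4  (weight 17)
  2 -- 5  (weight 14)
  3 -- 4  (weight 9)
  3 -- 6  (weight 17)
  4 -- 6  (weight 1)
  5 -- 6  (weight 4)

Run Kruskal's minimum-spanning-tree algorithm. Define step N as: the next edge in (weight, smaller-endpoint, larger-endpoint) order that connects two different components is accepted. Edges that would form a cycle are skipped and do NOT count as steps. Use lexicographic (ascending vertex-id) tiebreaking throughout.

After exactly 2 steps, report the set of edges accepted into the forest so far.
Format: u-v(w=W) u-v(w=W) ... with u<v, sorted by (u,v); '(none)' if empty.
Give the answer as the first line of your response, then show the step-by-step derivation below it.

0-1(w=2) 4-6(w=1)

step 1: add edge 4-6 (w=1); MST = {4-6(w=1)}
step 2: add edge 0-1 (w=2); MST = {0-1(w=2) 4-6(w=1)}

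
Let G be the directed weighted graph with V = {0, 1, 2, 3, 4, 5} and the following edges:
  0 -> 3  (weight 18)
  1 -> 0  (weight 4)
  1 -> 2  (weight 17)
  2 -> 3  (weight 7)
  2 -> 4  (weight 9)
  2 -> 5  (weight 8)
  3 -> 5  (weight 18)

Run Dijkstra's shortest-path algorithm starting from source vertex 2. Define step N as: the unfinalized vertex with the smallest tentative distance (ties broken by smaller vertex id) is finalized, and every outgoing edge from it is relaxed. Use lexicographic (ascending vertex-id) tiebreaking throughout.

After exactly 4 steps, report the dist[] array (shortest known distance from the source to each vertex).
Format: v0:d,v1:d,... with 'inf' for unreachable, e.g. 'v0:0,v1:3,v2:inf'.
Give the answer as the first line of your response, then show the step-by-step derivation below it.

v0:inf,v1:inf,v2:0,v3:7,v4:9,v5:8

step 1: dist = v0:inf,v1:inf,v2:0,v3:7,v4:9,v5:8
step 2: dist = v0:inf,v1:inf,v2:0,v3:7,v4:9,v5:8
step 3: dist = v0:inf,v1:inf,v2:0,v3:7,v4:9,v5:8
step 4: dist = v0:inf,v1:inf,v2:0,v3:7,v4:9,v5:8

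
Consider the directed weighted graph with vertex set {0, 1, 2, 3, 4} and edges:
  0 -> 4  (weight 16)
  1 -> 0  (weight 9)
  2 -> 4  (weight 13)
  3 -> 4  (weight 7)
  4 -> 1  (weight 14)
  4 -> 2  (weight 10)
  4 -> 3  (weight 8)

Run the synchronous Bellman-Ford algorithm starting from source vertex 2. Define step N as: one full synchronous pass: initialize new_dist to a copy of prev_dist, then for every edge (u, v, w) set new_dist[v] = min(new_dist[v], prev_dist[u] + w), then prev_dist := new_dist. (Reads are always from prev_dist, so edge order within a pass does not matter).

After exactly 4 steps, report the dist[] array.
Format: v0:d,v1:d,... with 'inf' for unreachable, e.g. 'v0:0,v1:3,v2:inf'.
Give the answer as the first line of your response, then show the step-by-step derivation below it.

v0:36,v1:27,v2:0,v3:21,v4:13

step 1: dist = v0:inf,v1:inf,v2:0,v3:inf,v4:13
step 2: dist = v0:inf,v1:27,v2:0,v3:21,v4:13
step 3: dist = v0:36,v1:27,v2:0,v3:21,v4:13
step 4: dist = v0:36,v1:27,v2:0,v3:21,v4:13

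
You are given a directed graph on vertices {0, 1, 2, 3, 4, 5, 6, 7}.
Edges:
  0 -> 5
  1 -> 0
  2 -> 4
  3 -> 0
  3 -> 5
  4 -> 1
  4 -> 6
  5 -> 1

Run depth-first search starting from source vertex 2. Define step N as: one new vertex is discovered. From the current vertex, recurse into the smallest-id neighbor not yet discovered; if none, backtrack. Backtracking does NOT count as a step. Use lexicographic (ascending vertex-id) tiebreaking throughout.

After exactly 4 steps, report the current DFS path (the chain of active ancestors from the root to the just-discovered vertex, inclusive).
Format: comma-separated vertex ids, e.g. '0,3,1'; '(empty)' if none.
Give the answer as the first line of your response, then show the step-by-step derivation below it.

2,4,1,0

step 1: discover 2; path=2; order=2
step 2: discover 4; path=2>4; order=2,4
step 3: discover 1; path=2>4>1; order=2,4,1
step 4: discover 0; path=2>4>1>0; order=2,4,1,0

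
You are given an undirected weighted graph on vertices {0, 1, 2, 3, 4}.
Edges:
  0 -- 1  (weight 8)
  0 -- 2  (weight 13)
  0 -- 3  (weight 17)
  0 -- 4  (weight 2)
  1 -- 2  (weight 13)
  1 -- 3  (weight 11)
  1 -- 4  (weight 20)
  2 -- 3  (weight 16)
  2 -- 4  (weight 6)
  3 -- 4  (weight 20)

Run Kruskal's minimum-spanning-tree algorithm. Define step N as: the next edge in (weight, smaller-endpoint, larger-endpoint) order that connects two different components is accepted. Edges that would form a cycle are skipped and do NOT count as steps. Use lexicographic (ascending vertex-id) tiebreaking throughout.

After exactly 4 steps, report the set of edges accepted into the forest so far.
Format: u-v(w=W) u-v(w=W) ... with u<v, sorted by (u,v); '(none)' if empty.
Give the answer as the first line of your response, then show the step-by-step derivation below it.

0-1(w=8) 0-4(w=2) 1-3(w=11) 2-4(w=6)

step 1: add edge 0-4 (w=2); MST = {0-4(w=2)}
step 2: add edge 2-4 (w=6); MST = {0-4(w=2) 2-4(w=6)}
step 3: add edge 0-1 (w=8); MST = {0-1(w=8) 0-4(w=2) 2-4(w=6)}
step 4: add edge 1-3 (w=11); MST = {0-1(w=8) 0-4(w=2) 1-3(w=11) 2-4(w=6)}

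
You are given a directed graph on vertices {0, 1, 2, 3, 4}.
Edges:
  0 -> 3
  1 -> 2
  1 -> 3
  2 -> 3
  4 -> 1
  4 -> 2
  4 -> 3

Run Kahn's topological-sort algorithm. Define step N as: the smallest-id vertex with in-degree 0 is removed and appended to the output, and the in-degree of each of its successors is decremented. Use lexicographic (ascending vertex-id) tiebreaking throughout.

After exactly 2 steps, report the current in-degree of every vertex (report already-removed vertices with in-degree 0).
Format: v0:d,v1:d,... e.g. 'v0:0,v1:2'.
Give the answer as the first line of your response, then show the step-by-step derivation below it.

v0:0,v1:0,v2:1,v3:2,v4:0

step 1: output 0; order=[0]; indeg=(0,1,2,3,0)
step 2: output 4; order=[0,4]; indeg=(0,0,1,2,0)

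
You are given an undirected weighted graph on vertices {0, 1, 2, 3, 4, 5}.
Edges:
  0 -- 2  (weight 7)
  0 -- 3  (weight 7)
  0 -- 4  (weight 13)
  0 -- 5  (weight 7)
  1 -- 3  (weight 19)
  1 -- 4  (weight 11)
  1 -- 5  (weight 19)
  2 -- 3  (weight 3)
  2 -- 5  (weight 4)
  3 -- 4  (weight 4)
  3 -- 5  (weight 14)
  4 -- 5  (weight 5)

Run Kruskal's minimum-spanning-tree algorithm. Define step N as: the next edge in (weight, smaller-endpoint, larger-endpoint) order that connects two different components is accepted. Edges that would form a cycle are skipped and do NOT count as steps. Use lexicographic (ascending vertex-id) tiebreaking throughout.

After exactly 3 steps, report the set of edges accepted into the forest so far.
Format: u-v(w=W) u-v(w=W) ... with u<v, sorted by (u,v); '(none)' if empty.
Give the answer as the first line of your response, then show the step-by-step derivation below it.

2-3(w=3) 2-5(w=4) 3-4(w=4)

step 1: add edge 2-3 (w=3); MST = {2-3(w=3)}
step 2: add edge 2-5 (w=4); MST = {2-3(w=3) 2-5(w=4)}
step 3: add edge 3-4 (w=4); MST = {2-3(w=3) 2-5(w=4) 3-4(w=4)}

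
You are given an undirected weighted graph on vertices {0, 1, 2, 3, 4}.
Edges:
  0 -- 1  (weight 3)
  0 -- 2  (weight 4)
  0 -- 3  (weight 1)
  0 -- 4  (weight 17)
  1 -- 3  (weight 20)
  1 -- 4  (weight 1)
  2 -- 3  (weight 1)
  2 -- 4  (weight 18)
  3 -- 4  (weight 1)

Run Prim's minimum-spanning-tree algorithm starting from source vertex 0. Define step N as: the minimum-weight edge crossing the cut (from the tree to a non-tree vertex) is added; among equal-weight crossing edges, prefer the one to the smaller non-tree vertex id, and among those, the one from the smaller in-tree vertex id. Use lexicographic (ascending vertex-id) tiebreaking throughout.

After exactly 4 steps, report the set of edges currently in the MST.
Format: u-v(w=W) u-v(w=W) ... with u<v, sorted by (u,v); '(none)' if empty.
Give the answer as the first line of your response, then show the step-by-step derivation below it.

0-3(w=1) 1-4(w=1) 2-3(w=1) 3-4(w=1)

step 1: add edge 0-3 (w=1); MST = {0-3(w=1)}
step 2: add edge 2-3 (w=1); MST = {0-3(w=1) 2-3(w=1)}
step 3: add edge 3-4 (w=1); MST = {0-3(w=1) 2-3(w=1) 3-4(w=1)}
step 4: add edge 1-4 (w=1); MST = {0-3(w=1) 1-4(w=1) 2-3(w=1) 3-4(w=1)}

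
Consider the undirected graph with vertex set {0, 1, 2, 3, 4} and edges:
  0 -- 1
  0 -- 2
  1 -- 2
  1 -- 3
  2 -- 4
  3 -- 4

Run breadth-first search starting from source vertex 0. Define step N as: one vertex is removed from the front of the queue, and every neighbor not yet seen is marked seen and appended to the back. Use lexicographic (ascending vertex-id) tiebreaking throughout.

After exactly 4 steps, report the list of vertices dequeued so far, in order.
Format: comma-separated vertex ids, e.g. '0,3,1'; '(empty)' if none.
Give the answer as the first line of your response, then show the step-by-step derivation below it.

0,1,2,3

step 1: dequeue 0; queue=[1,2]; order=0
step 2: dequeue 1; queue=[2,3]; order=0,1
step 3: dequeue 2; queue=[3,4]; order=0,1,2
step 4: dequeue 3; queue=[4]; order=0,1,2,3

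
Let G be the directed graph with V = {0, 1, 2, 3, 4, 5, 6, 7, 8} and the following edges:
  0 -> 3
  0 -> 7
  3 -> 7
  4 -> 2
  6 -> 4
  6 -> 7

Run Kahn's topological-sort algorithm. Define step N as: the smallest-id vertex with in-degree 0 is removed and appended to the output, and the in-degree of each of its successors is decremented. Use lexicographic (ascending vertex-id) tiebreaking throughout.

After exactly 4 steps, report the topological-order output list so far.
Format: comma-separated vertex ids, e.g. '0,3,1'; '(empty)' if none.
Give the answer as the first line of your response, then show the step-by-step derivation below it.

0,1,3,5

step 1: output 0; order=[0]; indeg=(0,0,1,0,1,0,0,2,0)
step 2: output 1; order=[0,1]; indeg=(0,0,1,0,1,0,0,2,0)
step 3: output 3; order=[0,1,3]; indeg=(0,0,1,0,1,0,0,1,0)
step 4: output 5; order=[0,1,3,5]; indeg=(0,0,1,0,1,0,0,1,0)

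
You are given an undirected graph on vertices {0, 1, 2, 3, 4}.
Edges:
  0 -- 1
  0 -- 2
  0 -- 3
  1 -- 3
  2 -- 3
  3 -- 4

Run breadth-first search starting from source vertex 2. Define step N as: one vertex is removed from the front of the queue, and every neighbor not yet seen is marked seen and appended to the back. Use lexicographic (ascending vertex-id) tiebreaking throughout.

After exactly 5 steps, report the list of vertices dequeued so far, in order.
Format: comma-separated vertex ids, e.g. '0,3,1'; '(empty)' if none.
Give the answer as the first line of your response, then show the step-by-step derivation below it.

2,0,3,1,4

step 1: dequeue 2; queue=[0,3]; order=2
step 2: dequeue 0; queue=[3,1]; order=2,0
step 3: dequeue 3; queue=[1,4]; order=2,0,3
step 4: dequeue 1; queue=[4]; order=2,0,3,1
step 5: dequeue 4; queue=[(empty)]; order=2,0,3,1,4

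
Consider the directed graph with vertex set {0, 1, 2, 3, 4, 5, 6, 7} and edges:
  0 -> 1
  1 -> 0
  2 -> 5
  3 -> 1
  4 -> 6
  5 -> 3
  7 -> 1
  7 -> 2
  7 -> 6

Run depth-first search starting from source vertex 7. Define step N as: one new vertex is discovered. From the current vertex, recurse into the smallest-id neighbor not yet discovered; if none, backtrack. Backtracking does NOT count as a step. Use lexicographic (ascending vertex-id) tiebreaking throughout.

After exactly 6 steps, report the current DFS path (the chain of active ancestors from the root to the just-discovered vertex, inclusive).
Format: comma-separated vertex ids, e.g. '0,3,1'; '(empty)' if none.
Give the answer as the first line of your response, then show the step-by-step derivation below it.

7,2,5,3

step 1: discover 7; path=7; order=7
step 2: discover 1; path=7>1; order=7,1
step 3: discover 0; path=7>1>0; order=7,1,0
step 4: discover 2; path=7>2; order=7,1,0,2
step 5: discover 5; path=7>2>5; order=7,1,0,2,5
step 6: discover 3; path=7>2>5>3; order=7,1,0,2,5,3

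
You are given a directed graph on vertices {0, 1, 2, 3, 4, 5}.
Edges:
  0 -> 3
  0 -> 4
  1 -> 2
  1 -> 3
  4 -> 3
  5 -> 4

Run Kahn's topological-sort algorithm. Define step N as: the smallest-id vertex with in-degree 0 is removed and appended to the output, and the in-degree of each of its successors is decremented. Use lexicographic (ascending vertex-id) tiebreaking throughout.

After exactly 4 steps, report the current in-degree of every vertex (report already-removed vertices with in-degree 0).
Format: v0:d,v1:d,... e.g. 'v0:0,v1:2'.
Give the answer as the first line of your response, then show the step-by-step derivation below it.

v0:0,v1:0,v2:0,v3:1,v4:0,v5:0

step 1: output 0; order=[0]; indeg=(0,0,1,2,1,0)
step 2: output 1; order=[0,1]; indeg=(0,0,0,1,1,0)
step 3: output 2; order=[0,1,2]; indeg=(0,0,0,1,1,0)
step 4: output 5; order=[0,1,2,5]; indeg=(0,0,0,1,0,0)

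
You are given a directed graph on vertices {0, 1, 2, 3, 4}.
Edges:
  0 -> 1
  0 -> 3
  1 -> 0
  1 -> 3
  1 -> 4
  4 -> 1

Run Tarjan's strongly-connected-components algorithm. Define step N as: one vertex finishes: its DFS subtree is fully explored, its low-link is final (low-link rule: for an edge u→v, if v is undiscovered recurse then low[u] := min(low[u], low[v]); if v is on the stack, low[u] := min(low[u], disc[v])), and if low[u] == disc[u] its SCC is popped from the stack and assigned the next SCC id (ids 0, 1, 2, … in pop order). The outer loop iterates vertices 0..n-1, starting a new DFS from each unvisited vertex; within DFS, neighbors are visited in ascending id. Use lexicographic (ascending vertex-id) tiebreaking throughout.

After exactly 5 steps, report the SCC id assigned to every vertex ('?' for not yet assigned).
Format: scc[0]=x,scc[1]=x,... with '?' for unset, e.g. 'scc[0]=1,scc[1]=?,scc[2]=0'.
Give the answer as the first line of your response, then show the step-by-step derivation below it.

scc[0]=1,scc[1]=1,scc[2]=2,scc[3]=0,scc[4]=1

step 1: low=(low[0]=0,low[1]=0,low[2]=?,low[3]=2,low[4]=?); scc=(scc[0]=?,scc[1]=?,scc[2]=?,scc[3]=0,scc[4]=?)
step 2: low=(low[0]=0,low[1]=0,low[2]=?,low[3]=2,low[4]=1); scc=(scc[0]=?,scc[1]=?,scc[2]=?,scc[3]=0,scc[4]=?)
step 3: low=(low[0]=0,low[1]=0,low[2]=?,low[3]=2,low[4]=1); scc=(scc[0]=?,scc[1]=?,scc[2]=?,scc[3]=0,scc[4]=?)
step 4: low=(low[0]=0,low[1]=0,low[2]=?,low[3]=2,low[4]=1); scc=(scc[0]=1,scc[1]=1,scc[2]=?,scc[3]=0,scc[4]=1)
step 5: low=(low[0]=0,low[1]=0,low[2]=4,low[3]=2,low[4]=1); scc=(scc[0]=1,scc[1]=1,scc[2]=2,scc[3]=0,scc[4]=1)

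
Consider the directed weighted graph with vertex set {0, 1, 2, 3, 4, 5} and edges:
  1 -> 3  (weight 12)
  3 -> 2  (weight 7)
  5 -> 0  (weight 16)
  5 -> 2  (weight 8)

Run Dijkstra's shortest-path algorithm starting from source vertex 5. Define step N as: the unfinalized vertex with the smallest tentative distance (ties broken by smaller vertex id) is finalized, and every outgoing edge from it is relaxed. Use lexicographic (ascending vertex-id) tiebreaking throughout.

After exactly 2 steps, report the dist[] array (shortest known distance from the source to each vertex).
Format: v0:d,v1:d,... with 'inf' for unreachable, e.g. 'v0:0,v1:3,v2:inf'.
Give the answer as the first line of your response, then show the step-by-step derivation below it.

v0:16,v1:inf,v2:8,v3:inf,v4:inf,v5:0

step 1: dist = v0:16,v1:inf,v2:8,v3:inf,v4:inf,v5:0
step 2: dist = v0:16,v1:inf,v2:8,v3:inf,v4:inf,v5:0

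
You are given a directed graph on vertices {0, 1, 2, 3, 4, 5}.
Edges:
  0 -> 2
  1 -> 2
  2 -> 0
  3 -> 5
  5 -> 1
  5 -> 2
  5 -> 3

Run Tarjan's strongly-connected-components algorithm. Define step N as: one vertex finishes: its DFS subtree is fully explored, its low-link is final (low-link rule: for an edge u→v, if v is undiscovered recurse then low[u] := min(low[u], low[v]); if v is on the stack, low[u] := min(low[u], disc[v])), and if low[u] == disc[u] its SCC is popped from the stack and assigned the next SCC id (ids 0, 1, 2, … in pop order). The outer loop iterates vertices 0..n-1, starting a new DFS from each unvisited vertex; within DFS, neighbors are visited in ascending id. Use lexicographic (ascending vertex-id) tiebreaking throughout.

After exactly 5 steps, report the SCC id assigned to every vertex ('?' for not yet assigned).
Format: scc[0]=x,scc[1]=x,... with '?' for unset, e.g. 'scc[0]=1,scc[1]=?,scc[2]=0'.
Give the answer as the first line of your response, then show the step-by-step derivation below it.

scc[0]=0,scc[1]=1,scc[2]=0,scc[3]=2,scc[4]=?,scc[5]=2

step 1: low=(low[0]=0,low[1]=?,low[2]=0,low[3]=?,low[4]=?,low[5]=?); scc=(scc[0]=?,scc[1]=?,scc[2]=?,scc[3]=?,scc[4]=?,scc[5]=?)
step 2: low=(low[0]=0,low[1]=?,low[2]=0,low[3]=?,low[4]=?,low[5]=?); scc=(scc[0]=0,scc[1]=?,scc[2]=0,scc[3]=?,scc[4]=?,scc[5]=?)
step 3: low=(low[0]=0,low[1]=2,low[2]=0,low[3]=?,low[4]=?,low[5]=?); scc=(scc[0]=0,scc[1]=1,scc[2]=0,scc[3]=?,scc[4]=?,scc[5]=?)
step 4: low=(low[0]=0,low[1]=2,low[2]=0,low[3]=3,low[4]=?,low[5]=3); scc=(scc[0]=0,scc[1]=1,scc[2]=0,scc[3]=?,scc[4]=?,scc[5]=?)
step 5: low=(low[0]=0,low[1]=2,low[2]=0,low[3]=3,low[4]=?,low[5]=3); scc=(scc[0]=0,scc[1]=1,scc[2]=0,scc[3]=2,scc[4]=?,scc[5]=2)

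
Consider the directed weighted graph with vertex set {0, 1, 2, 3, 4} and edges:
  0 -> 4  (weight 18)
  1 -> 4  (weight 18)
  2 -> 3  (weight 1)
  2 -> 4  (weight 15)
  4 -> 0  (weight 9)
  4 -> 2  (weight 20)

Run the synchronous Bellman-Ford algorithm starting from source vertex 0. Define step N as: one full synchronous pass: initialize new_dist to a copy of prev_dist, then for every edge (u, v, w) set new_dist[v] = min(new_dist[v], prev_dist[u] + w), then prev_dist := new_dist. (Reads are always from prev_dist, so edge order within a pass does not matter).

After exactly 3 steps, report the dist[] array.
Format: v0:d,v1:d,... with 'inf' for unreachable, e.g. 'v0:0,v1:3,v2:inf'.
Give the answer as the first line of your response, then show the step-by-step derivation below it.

v0:0,v1:inf,v2:38,v3:39,v4:18

step 1: dist = v0:0,v1:inf,v2:inf,v3:inf,v4:18
step 2: dist = v0:0,v1:inf,v2:38,v3:inf,v4:18
step 3: dist = v0:0,v1:inf,v2:38,v3:39,v4:18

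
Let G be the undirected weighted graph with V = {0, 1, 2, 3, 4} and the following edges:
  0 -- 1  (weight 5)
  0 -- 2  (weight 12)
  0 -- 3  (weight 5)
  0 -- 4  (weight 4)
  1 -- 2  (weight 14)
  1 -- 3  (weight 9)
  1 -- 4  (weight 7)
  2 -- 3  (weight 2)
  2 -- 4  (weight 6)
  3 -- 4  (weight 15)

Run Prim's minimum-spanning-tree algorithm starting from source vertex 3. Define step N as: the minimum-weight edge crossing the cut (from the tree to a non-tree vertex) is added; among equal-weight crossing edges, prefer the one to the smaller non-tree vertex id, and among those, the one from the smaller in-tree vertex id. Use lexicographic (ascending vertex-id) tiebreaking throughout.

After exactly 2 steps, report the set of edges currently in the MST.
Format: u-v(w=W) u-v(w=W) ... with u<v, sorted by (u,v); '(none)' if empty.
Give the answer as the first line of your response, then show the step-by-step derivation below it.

0-3(w=5) 2-3(w=2)

step 1: add edge 2-3 (w=2); MST = {2-3(w=2)}
step 2: add edge 0-3 (w=5); MST = {0-3(w=5) 2-3(w=2)}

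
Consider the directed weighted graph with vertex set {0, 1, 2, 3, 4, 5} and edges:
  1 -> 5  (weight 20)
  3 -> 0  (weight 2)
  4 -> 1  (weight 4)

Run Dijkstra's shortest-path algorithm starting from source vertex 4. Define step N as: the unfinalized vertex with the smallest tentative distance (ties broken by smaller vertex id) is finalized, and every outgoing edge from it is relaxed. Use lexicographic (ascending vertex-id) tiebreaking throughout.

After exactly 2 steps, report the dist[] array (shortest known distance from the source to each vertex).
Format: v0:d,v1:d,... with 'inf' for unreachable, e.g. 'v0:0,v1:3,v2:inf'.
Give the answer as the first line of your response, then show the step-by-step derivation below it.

v0:inf,v1:4,v2:inf,v3:inf,v4:0,v5:24

step 1: dist = v0:inf,v1:4,v2:inf,v3:inf,v4:0,v5:inf
step 2: dist = v0:inf,v1:4,v2:inf,v3:inf,v4:0,v5:24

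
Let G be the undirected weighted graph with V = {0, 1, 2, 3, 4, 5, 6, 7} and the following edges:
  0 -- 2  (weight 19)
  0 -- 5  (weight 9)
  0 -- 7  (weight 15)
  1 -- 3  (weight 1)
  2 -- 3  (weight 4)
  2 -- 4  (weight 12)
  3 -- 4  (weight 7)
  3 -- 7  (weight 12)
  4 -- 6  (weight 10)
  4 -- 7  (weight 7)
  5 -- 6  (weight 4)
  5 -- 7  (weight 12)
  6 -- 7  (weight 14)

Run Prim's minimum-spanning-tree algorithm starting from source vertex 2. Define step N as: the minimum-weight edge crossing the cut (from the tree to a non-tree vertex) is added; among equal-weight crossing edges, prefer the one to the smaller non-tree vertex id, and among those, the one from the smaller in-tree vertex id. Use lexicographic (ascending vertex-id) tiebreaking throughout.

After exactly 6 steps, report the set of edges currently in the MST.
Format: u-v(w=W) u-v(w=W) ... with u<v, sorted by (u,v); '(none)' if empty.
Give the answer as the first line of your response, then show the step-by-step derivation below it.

1-3(w=1) 2-3(w=4) 3-4(w=7) 4-6(w=10) 4-7(w=7) 5-6(w=4)

step 1: add edge 2-3 (w=4); MST = {2-3(w=4)}
step 2: add edge 1-3 (w=1); MST = {1-3(w=1) 2-3(w=4)}
step 3: add edge 3-4 (w=7); MST = {1-3(w=1) 2-3(w=4) 3-4(w=7)}
step 4: add edge 4-7 (w=7); MST = {1-3(w=1) 2-3(w=4) 3-4(w=7) 4-7(w=7)}
step 5: add edge 4-6 (w=10); MST = {1-3(w=1) 2-3(w=4) 3-4(w=7) 4-6(w=10) 4-7(w=7)}
step 6: add edge 5-6 (w=4); MST = {1-3(w=1) 2-3(w=4) 3-4(w=7) 4-6(w=10) 4-7(w=7) 5-6(w=4)}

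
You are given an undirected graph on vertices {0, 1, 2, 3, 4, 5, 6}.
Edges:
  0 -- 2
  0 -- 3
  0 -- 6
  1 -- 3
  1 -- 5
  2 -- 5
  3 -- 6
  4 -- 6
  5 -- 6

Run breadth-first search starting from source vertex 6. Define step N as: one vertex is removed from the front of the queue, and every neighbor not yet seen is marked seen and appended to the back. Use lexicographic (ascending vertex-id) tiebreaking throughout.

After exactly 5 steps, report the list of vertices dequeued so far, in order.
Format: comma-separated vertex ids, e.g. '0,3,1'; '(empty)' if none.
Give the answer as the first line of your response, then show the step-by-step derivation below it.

6,0,3,4,5

step 1: dequeue 6; queue=[0,3,4,5]; order=6
step 2: dequeue 0; queue=[3,4,5,2]; order=6,0
step 3: dequeue 3; queue=[4,5,2,1]; order=6,0,3
step 4: dequeue 4; queue=[5,2,1]; order=6,0,3,4
step 5: dequeue 5; queue=[2,1]; order=6,0,3,4,5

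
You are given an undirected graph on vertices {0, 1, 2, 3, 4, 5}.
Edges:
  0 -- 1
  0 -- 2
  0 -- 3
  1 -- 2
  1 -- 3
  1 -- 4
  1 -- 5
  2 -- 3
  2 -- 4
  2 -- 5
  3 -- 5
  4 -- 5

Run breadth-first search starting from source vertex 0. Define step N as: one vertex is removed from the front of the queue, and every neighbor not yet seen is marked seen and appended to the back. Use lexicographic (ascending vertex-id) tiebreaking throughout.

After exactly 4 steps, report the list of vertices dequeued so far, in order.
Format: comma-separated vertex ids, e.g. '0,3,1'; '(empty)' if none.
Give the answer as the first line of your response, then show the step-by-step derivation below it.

0,1,2,3

step 1: dequeue 0; queue=[1,2,3]; order=0
step 2: dequeue 1; queue=[2,3,4,5]; order=0,1
step 3: dequeue 2; queue=[3,4,5]; order=0,1,2
step 4: dequeue 3; queue=[4,5]; order=0,1,2,3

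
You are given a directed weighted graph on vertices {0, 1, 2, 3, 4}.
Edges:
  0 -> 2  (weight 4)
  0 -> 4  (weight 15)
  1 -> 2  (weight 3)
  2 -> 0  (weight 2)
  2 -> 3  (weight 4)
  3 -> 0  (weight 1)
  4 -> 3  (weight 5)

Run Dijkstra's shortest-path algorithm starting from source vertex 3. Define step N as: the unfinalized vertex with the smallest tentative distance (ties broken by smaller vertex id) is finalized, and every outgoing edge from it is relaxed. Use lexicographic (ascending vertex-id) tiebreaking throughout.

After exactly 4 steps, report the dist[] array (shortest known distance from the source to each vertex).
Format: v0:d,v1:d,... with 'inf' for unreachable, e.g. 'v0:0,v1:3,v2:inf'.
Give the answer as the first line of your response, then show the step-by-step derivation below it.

v0:1,v1:inf,v2:5,v3:0,v4:16

step 1: dist = v0:1,v1:inf,v2:inf,v3:0,v4:inf
step 2: dist = v0:1,v1:inf,v2:5,v3:0,v4:16
step 3: dist = v0:1,v1:inf,v2:5,v3:0,v4:16
step 4: dist = v0:1,v1:inf,v2:5,v3:0,v4:16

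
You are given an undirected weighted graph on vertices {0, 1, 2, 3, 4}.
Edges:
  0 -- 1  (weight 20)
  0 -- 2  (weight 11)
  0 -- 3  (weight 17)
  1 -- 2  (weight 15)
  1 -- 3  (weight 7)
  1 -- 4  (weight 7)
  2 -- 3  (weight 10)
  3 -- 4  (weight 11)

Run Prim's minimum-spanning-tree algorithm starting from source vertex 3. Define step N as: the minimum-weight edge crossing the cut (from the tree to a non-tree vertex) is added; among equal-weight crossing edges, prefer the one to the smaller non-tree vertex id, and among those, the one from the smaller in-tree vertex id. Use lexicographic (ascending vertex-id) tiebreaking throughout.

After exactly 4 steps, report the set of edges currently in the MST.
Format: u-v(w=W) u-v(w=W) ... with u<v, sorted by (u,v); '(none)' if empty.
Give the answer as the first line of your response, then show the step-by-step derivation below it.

0-2(w=11) 1-3(w=7) 1-4(w=7) 2-3(w=10)

step 1: add edge 1-3 (w=7); MST = {1-3(w=7)}
step 2: add edge 1-4 (w=7); MST = {1-3(w=7) 1-4(w=7)}
step 3: add edge 2-3 (w=10); MST = {1-3(w=7) 1-4(w=7) 2-3(w=10)}
step 4: add edge 0-2 (w=11); MST = {0-2(w=11) 1-3(w=7) 1-4(w=7) 2-3(w=10)}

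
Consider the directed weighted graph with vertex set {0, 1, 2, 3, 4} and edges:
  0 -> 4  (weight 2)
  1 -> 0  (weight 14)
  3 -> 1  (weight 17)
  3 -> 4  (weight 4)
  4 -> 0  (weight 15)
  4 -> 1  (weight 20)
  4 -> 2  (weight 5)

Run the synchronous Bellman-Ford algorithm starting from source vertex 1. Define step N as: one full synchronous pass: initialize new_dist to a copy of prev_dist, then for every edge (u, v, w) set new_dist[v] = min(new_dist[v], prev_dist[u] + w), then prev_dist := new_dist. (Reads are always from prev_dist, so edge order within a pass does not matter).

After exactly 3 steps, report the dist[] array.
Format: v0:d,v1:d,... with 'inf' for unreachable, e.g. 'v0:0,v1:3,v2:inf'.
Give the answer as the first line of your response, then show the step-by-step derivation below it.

v0:14,v1:0,v2:21,v3:inf,v4:16

step 1: dist = v0:14,v1:0,v2:inf,v3:inf,v4:inf
step 2: dist = v0:14,v1:0,v2:inf,v3:inf,v4:16
step 3: dist = v0:14,v1:0,v2:21,v3:inf,v4:16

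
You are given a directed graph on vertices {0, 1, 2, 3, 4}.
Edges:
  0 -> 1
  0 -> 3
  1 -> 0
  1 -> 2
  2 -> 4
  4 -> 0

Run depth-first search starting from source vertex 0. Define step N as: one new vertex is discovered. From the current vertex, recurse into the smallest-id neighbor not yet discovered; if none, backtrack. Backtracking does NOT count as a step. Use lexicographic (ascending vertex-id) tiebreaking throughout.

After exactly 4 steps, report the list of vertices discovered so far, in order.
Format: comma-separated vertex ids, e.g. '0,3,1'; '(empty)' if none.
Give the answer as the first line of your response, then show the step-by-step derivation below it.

0,1,2,4

step 1: discover 0; path=0; order=0
step 2: discover 1; path=0>1; order=0,1
step 3: discover 2; path=0>1>2; order=0,1,2
step 4: discover 4; path=0>1>2>4; order=0,1,2,4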